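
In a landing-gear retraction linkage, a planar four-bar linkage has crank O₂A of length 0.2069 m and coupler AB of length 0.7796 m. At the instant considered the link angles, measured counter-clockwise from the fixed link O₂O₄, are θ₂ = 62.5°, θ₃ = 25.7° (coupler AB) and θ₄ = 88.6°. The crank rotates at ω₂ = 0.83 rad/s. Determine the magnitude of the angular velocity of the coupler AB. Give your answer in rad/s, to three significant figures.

0.109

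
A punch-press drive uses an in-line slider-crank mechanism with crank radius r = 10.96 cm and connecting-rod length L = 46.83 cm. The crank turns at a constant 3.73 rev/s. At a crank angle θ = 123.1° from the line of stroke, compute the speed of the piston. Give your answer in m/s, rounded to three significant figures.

1.87

ω = 2π·3.73 = 23.44 rad/s
For an in-line slider-crank, x = r cosθ + √(L² − r² sin²θ), so v = −rω sinθ·[1 + r cosθ/√(L² − r² sin²θ)].
With r = 0.1096 m, L = 0.4683 m, θ = 123.1°: √(L² − r² sin²θ) = 0.45921 m.
v = −0.1096·23.44·0.83772·[1 + 0.1096·-0.54610/0.45921] = -1.8713 m/s.
|v| = 1.8713 m/s.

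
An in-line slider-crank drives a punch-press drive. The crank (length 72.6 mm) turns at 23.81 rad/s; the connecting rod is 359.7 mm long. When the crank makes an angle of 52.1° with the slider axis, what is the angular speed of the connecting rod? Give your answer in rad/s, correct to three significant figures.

ω = 23.81 rad/s
The rod makes angle φ with the slider axis where L sinφ = r sinθ; differentiating, L cosφ·φ̇ = r ω cosθ.
L cosφ = √(L² − r² sin²θ) = 0.35511 m.
|ω_rod| = r ω |cosθ| / √(L² − r² sin²θ) = 0.0726·23.81·0.61429/0.35511 = 2.9902 rad/s.

2.99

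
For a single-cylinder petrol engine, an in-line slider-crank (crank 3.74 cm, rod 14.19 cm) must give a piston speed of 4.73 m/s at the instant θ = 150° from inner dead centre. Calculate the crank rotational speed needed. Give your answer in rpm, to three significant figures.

For an in-line slider-crank, |v_piston| = rω|sinθ|·[1 + r cosθ/√(L² − r² sin²θ)].
With r = 0.0374 m, L = 0.1419 m, θ = 150°: the bracketed kinematic factor |dx/dθ| = 0.014394 m.
ω = v/|dx/dθ| = 4.73/0.014394 = 328.61 rad/s.
N = 60ω/(2π) = 3138 rpm.

3140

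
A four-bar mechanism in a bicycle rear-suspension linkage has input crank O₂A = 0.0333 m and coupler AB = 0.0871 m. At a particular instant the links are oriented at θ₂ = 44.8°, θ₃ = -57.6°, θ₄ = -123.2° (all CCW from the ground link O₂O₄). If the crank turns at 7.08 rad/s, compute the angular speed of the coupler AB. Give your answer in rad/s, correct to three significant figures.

ω₂ = 7.08 rad/s
Differentiating the loop-closure r₂e^{iθ₂}+r₃e^{iθ₃}=r₁+r₄e^{iθ₄} gives r₂ω₂e^{iθ₂}+r₃ω₃e^{iθ₃}=r₄ω₄e^{iθ₄}.
Eliminating the other unknown: ω₃ = r₂ω₂ sin(θ₄−θ₂) / [r₃ sin(θ₃−θ₄)].
Numerator sine = -0.20791; denominator sine = +0.91068.
Result = 0.0333·7.08·(-0.20791) / (0.0871·(+0.91068)) = -0.61797 rad/s; magnitude 0.61797 rad/s.

0.618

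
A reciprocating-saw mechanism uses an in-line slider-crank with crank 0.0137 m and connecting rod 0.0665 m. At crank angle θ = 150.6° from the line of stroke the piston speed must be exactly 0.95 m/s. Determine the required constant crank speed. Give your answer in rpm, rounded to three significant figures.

For an in-line slider-crank, |v_piston| = rω|sinθ|·[1 + r cosθ/√(L² − r² sin²θ)].
With r = 0.0137 m, L = 0.0665 m, θ = 150.6°: the bracketed kinematic factor |dx/dθ| = 0.0055121 m.
ω = v/|dx/dθ| = 0.95/0.0055121 = 172.35 rad/s.
N = 60ω/(2π) = 1645.8 rpm.

1650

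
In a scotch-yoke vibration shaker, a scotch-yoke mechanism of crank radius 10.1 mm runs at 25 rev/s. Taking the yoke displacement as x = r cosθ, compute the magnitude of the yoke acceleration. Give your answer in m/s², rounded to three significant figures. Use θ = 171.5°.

246

ω = 157.1 rad/s (from 25 rev/s).
x = r cosθ ⇒ ẍ = −rω² cosθ (ω constant).
|a| = rω²|cosθ| = 0.0101·(157.1)²·|cos 171.5°| = 246.47 m/s².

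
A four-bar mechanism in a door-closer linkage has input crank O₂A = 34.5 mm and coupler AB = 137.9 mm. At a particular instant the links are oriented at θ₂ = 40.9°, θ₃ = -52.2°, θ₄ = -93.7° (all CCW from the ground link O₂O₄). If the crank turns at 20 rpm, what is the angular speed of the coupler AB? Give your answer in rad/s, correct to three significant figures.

0.563

ω₂ = 2.094 rad/s (from 20 rpm).
Differentiating the loop-closure r₂e^{iθ₂}+r₃e^{iθ₃}=r₁+r₄e^{iθ₄} gives r₂ω₂e^{iθ₂}+r₃ω₃e^{iθ₃}=r₄ω₄e^{iθ₄}.
Eliminating the other unknown: ω₃ = r₂ω₂ sin(θ₄−θ₂) / [r₃ sin(θ₃−θ₄)].
Numerator sine = -0.71203; denominator sine = +0.66262.
Result = 0.0345·2.094·(-0.71203) / (0.1379·(+0.66262)) = -0.56305 rad/s; magnitude 0.56305 rad/s.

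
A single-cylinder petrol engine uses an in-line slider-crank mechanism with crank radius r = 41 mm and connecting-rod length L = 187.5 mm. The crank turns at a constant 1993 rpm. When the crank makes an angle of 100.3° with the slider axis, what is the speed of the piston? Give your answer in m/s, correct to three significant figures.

ω = 2π·1993/60 = 208.7 rad/s
For an in-line slider-crank, x = r cosθ + √(L² − r² sin²θ), so v = −rω sinθ·[1 + r cosθ/√(L² − r² sin²θ)].
With r = 0.041 m, L = 0.1875 m, θ = 100.3°: √(L² − r² sin²θ) = 0.18311 m.
v = −0.041·208.7·0.98389·[1 + 0.041·-0.17880/0.18311] = -8.082 m/s.
|v| = 8.082 m/s.

8.08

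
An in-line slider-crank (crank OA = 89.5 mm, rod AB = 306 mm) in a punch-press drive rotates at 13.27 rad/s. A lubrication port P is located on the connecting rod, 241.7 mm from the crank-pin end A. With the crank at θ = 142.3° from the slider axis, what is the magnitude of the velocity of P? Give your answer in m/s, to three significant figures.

ω = 13.27 rad/s.  Crank-pin speed |V_A| = rω = 1.1877 m/s, perpendicular to OA.
Rod angle: sinφ = −(r/L) sinθ ⇒ φ = -10.303°; ω_rod = −rω cosθ/√(L²−r²sin²θ) = +3.1213 rad/s.
V_P = V_A + ω_rod × AP, with AP = 0.2417 m along the rod.
Components: V_Px = −rω sinθ − a·ω_rod·sinφ = -0.59135 m/s;  V_Py = rω cosθ + a·ω_rod·cosφ = -0.19746 m/s.
|V_P| = √(V_Px² + V_Py²) = 0.62345 m/s.

0.623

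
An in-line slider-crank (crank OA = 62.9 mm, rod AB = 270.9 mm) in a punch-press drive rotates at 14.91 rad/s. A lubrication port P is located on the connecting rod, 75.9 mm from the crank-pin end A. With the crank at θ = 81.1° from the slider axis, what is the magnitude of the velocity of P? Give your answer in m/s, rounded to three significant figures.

ω = 14.91 rad/s.  Crank-pin speed |V_A| = rω = 0.93784 m/s, perpendicular to OA.
Rod angle: sinφ = −(r/L) sinθ ⇒ φ = -13.261°; ω_rod = −rω cosθ/√(L²−r²sin²θ) = -0.55027 rad/s.
V_P = V_A + ω_rod × AP, with AP = 0.0759 m along the rod.
Components: V_Px = −rω sinθ − a·ω_rod·sinφ = -0.93613 m/s;  V_Py = rω cosθ + a·ω_rod·cosφ = +0.10444 m/s.
|V_P| = √(V_Px² + V_Py²) = 0.94194 m/s.

0.942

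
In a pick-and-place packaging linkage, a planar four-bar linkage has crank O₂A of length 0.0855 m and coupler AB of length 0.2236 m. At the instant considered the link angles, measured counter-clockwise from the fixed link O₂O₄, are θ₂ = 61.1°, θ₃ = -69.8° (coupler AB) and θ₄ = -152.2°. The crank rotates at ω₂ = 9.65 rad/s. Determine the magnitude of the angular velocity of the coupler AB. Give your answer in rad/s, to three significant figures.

2.04

ω₂ = 9.65 rad/s
Differentiating the loop-closure r₂e^{iθ₂}+r₃e^{iθ₃}=r₁+r₄e^{iθ₄} gives r₂ω₂e^{iθ₂}+r₃ω₃e^{iθ₃}=r₄ω₄e^{iθ₄}.
Eliminating the other unknown: ω₃ = r₂ω₂ sin(θ₄−θ₂) / [r₃ sin(θ₃−θ₄)].
Numerator sine = +0.54902; denominator sine = +0.99122.
Result = 0.0855·9.65·(+0.54902) / (0.2236·(+0.99122)) = +2.0438 rad/s; magnitude 2.0438 rad/s.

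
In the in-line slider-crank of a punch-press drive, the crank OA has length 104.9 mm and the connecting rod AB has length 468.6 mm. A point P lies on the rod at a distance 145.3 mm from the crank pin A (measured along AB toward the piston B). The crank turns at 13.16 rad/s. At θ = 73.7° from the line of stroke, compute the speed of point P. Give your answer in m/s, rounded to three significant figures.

ω = 13.16 rad/s.  Crank-pin speed |V_A| = rω = 1.3805 m/s, perpendicular to OA.
Rod angle: sinφ = −(r/L) sinθ ⇒ φ = -12.407°; ω_rod = −rω cosθ/√(L²−r²sin²θ) = -0.84661 rad/s.
V_P = V_A + ω_rod × AP, with AP = 0.1453 m along the rod.
Components: V_Px = −rω sinθ − a·ω_rod·sinφ = -1.3514 m/s;  V_Py = rω cosθ + a·ω_rod·cosφ = +0.26732 m/s.
|V_P| = √(V_Px² + V_Py²) = 1.3776 m/s.

1.38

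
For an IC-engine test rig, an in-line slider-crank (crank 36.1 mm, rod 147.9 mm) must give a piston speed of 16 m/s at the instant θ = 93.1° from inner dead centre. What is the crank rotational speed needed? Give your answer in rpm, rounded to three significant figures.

4300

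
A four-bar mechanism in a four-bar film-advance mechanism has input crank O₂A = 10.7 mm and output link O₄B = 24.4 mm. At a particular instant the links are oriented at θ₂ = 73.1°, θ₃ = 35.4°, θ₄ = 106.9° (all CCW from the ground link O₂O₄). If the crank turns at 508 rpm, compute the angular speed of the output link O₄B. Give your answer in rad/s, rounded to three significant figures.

15.0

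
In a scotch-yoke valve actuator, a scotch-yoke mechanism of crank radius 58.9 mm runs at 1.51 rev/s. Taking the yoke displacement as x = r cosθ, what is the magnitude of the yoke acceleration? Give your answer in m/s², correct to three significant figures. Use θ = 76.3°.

ω = 9.488 rad/s (from 1.51 rev/s).
x = r cosθ ⇒ ẍ = −rω² cosθ (ω constant).
|a| = rω²|cosθ| = 0.0589·(9.488)²·|cos 76.3°| = 1.2557 m/s².

1.26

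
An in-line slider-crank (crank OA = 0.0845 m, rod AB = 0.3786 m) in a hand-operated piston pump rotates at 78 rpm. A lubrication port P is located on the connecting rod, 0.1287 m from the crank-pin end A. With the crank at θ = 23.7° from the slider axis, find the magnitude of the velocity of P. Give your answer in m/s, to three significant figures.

ω = 8.168 rad/s.  Crank-pin speed |V_A| = rω = 0.69021 m/s, perpendicular to OA.
Rod angle: sinφ = −(r/L) sinθ ⇒ φ = -5.147°; ω_rod = −rω cosθ/√(L²−r²sin²θ) = -1.6761 rad/s.
V_P = V_A + ω_rod × AP, with AP = 0.1287 m along the rod.
Components: V_Px = −rω sinθ − a·ω_rod·sinφ = -0.29678 m/s;  V_Py = rω cosθ + a·ω_rod·cosφ = +0.41716 m/s.
|V_P| = √(V_Px² + V_Py²) = 0.51196 m/s.

0.512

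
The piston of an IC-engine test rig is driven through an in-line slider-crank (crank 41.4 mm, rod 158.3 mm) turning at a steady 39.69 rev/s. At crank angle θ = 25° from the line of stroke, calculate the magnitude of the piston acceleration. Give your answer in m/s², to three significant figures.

2780

ω = 2π·39.7 = 249.4 rad/s
x(θ) = r cosθ + √(L² − r² sin²θ); with ω constant, a = ω²·d²x/dθ².
d²x/dθ² = −r cosθ − r²(cos2θ)/√u − r⁴ sin²2θ/(4u^{3/2}),  u = L² − r² sin²θ = 0.0247528 m².
Substituting r = 0.0414 m, L = 0.1583 m, θ = 25°: d²x/dθ² = -0.044634 m.
a = ω²·d²x/dθ² = (249.4)²·(-0.044634) = -2775.8 m/s²;  |a| = 2775.8 m/s².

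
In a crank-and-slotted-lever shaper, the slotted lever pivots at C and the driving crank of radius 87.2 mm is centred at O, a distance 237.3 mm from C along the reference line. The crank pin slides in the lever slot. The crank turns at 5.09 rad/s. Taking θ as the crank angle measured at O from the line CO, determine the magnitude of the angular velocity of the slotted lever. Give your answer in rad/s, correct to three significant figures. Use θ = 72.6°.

ω = 5.09 rad/s
Crank pin A relative to C: A = (d + r cosθ, r sinθ); lever angle φ = atan2(r sinθ, d + r cosθ).
Differentiating tanφ: φ̇ = rω(d cosθ + r)/(d² + r² + 2dr cosθ).
d² + r² + 2dr cosθ = |CA|² = 0.076291 m²;  d cosθ + r = +0.15816 m.
|ω_lever| = |0.0872·5.09·+0.15816| / 0.076291 = 0.92016 rad/s.

0.920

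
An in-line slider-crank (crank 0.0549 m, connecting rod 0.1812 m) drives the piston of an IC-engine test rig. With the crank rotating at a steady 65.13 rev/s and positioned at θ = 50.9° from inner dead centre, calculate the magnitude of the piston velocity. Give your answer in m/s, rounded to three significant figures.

20.9

ω = 2π·65.1 = 409.2 rad/s
For an in-line slider-crank, x = r cosθ + √(L² − r² sin²θ), so v = −rω sinθ·[1 + r cosθ/√(L² − r² sin²θ)].
With r = 0.0549 m, L = 0.1812 m, θ = 50.9°: √(L² − r² sin²θ) = 0.17612 m.
v = −0.0549·409.2·0.77605·[1 + 0.0549·0.63068/0.17612] = -20.863 m/s.
|v| = 20.863 m/s.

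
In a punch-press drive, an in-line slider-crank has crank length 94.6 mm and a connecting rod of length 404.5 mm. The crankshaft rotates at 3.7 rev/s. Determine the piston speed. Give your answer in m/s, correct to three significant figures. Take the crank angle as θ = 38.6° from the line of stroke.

ω = 2π·3.7 = 23.25 rad/s
For an in-line slider-crank, x = r cosθ + √(L² − r² sin²θ), so v = −rω sinθ·[1 + r cosθ/√(L² − r² sin²θ)].
With r = 0.0946 m, L = 0.4045 m, θ = 38.6°: √(L² − r² sin²θ) = 0.40017 m.
v = −0.0946·23.25·0.62388·[1 + 0.0946·0.78152/0.40017] = -1.6256 m/s.
|v| = 1.6256 m/s.

1.63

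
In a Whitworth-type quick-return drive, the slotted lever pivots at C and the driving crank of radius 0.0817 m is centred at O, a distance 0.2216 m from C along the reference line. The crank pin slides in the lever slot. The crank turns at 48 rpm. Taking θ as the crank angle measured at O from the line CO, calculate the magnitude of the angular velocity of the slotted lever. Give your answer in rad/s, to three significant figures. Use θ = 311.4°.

1.18

ω = 5.027 rad/s (from 48 rpm).
Crank pin A relative to C: A = (d + r cosθ, r sinθ); lever angle φ = atan2(r sinθ, d + r cosθ).
Differentiating tanφ: φ̇ = rω(d cosθ + r)/(d² + r² + 2dr cosθ).
d² + r² + 2dr cosθ = |CA|² = 0.0797272 m²;  d cosθ + r = +0.22825 m.
|ω_lever| = |0.0817·5.027·+0.22825| / 0.0797272 = 1.1757 rad/s.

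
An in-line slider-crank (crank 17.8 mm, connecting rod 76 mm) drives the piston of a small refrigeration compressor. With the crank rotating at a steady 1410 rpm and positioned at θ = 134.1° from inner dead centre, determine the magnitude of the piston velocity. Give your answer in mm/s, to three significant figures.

ω = 2π·1410/60 = 147.7 rad/s
For an in-line slider-crank, x = r cosθ + √(L² − r² sin²θ), so v = −rω sinθ·[1 + r cosθ/√(L² − r² sin²θ)].
With r = 0.0178 m, L = 0.076 m, θ = 134.1°: √(L² − r² sin²θ) = 0.074917 m.
v = −0.0178·147.7·0.71813·[1 + 0.0178·-0.69591/0.074917] = -1.5753 m/s.
|v| = 1.5753 m/s = 1575.3 mm/s.

1580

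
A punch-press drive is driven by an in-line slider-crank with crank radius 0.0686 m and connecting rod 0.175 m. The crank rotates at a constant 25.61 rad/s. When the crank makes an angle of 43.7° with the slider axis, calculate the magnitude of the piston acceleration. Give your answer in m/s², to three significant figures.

ω = 25.61 rad/s
x(θ) = r cosθ + √(L² − r² sin²θ); with ω constant, a = ω²·d²x/dθ².
d²x/dθ² = −r cosθ − r²(cos2θ)/√u − r⁴ sin²2θ/(4u^{3/2}),  u = L² − r² sin²θ = 0.0283788 m².
Substituting r = 0.0686 m, L = 0.175 m, θ = 43.7°: d²x/dθ² = -0.052018 m.
a = ω²·d²x/dθ² = (25.61)²·(-0.052018) = -34.117 m/s²;  |a| = 34.117 m/s².

34.1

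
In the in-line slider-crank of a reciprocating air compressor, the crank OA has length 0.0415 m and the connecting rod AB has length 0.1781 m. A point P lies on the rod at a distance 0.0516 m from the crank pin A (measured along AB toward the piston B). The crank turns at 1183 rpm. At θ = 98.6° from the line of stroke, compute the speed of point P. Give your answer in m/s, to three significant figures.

5.06

ω = 123.9 rad/s.  Crank-pin speed |V_A| = rω = 5.1412 m/s, perpendicular to OA.
Rod angle: sinφ = −(r/L) sinθ ⇒ φ = -13.320°; ω_rod = −rω cosθ/√(L²−r²sin²θ) = +4.4359 rad/s.
V_P = V_A + ω_rod × AP, with AP = 0.0516 m along the rod.
Components: V_Px = −rω sinθ − a·ω_rod·sinφ = -5.0306 m/s;  V_Py = rω cosθ + a·ω_rod·cosφ = -0.54605 m/s.
|V_P| = √(V_Px² + V_Py²) = 5.0602 m/s.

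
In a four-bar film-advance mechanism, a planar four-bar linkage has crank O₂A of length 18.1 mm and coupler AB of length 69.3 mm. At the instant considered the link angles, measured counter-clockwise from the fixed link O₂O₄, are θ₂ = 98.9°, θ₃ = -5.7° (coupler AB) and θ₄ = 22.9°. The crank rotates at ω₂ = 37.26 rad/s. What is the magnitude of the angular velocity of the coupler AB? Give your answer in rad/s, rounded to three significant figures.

ω₂ = 37.26 rad/s
Differentiating the loop-closure r₂e^{iθ₂}+r₃e^{iθ₃}=r₁+r₄e^{iθ₄} gives r₂ω₂e^{iθ₂}+r₃ω₃e^{iθ₃}=r₄ω₄e^{iθ₄}.
Eliminating the other unknown: ω₃ = r₂ω₂ sin(θ₄−θ₂) / [r₃ sin(θ₃−θ₄)].
Numerator sine = -0.97030; denominator sine = -0.47869.
Result = 0.0181·37.26·(-0.97030) / (0.0693·(-0.47869)) = +19.726 rad/s; magnitude 19.726 rad/s.

19.7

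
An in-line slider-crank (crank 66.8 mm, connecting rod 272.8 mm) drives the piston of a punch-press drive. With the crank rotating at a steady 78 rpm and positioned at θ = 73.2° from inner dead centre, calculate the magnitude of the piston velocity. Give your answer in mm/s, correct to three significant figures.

ω = 2π·78/60 = 8.168 rad/s
For an in-line slider-crank, x = r cosθ + √(L² − r² sin²θ), so v = −rω sinθ·[1 + r cosθ/√(L² − r² sin²θ)].
With r = 0.0668 m, L = 0.2728 m, θ = 73.2°: √(L² − r² sin²θ) = 0.2652 m.
v = −0.0668·8.168·0.95732·[1 + 0.0668·0.28903/0.2652] = -0.56037 m/s.
|v| = 0.56037 m/s = 560.37 mm/s.

560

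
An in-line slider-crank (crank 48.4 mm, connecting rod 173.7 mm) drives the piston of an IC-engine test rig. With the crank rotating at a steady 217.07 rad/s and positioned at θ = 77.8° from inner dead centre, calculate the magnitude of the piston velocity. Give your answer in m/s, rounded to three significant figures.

ω = 217.1 rad/s
For an in-line slider-crank, x = r cosθ + √(L² − r² sin²θ), so v = −rω sinθ·[1 + r cosθ/√(L² − r² sin²θ)].
With r = 0.0484 m, L = 0.1737 m, θ = 77.8°: √(L² − r² sin²θ) = 0.16713 m.
v = −0.0484·217.1·0.97742·[1 + 0.0484·0.21132/0.16713] = -10.897 m/s.
|v| = 10.897 m/s.

10.9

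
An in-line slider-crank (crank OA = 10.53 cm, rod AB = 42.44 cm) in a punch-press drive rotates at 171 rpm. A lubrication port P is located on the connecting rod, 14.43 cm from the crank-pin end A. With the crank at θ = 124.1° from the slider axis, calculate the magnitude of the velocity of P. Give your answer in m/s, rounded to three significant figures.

ω = 17.91 rad/s.  Crank-pin speed |V_A| = rω = 1.8856 m/s, perpendicular to OA.
Rod angle: sinφ = −(r/L) sinθ ⇒ φ = -11.856°; ω_rod = −rω cosθ/√(L²−r²sin²θ) = +2.5452 rad/s.
V_P = V_A + ω_rod × AP, with AP = 0.1443 m along the rod.
Components: V_Px = −rω sinθ − a·ω_rod·sinφ = -1.4859 m/s;  V_Py = rω cosθ + a·ω_rod·cosφ = -0.69771 m/s.
|V_P| = √(V_Px² + V_Py²) = 1.6416 m/s.

1.64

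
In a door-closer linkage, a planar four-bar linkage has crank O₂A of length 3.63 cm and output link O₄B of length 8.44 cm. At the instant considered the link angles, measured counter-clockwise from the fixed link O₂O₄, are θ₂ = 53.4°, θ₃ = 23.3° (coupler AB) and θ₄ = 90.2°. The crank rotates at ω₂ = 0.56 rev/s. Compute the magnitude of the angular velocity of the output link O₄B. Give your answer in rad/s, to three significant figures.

ω₂ = 3.519 rad/s (from 0.56 rev/s).
Differentiating the loop-closure r₂e^{iθ₂}+r₃e^{iθ₃}=r₁+r₄e^{iθ₄} gives r₂ω₂e^{iθ₂}+r₃ω₃e^{iθ₃}=r₄ω₄e^{iθ₄}.
Eliminating the other unknown: ω₄ = r₂ω₂ sin(θ₂−θ₃) / [r₄ sin(θ₄−θ₃)].
Numerator sine = +0.50151; denominator sine = +0.91982.
Result = 0.0363·3.519·(+0.50151) / (0.0844·(+0.91982)) = +0.8251 rad/s; magnitude 0.8251 rad/s.

0.825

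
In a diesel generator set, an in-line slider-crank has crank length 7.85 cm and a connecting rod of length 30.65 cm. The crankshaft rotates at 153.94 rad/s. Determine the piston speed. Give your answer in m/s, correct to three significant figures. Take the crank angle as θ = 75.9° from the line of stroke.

12.5

ω = 153.9 rad/s
For an in-line slider-crank, x = r cosθ + √(L² − r² sin²θ), so v = −rω sinθ·[1 + r cosθ/√(L² − r² sin²θ)].
With r = 0.0785 m, L = 0.3065 m, θ = 75.9°: √(L² − r² sin²θ) = 0.29689 m.
v = −0.0785·153.9·0.96987·[1 + 0.0785·0.24362/0.29689] = -12.475 m/s.
|v| = 12.475 m/s.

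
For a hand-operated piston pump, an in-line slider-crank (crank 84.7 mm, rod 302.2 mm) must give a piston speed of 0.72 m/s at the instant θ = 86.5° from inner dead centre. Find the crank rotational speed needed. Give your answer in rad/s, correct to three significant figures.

8.37

For an in-line slider-crank, |v_piston| = rω|sinθ|·[1 + r cosθ/√(L² − r² sin²θ)].
With r = 0.0847 m, L = 0.3022 m, θ = 86.5°: the bracketed kinematic factor |dx/dθ| = 0.086049 m.
ω = v/|dx/dθ| = 0.72/0.086049 = 8.3674 rad/s.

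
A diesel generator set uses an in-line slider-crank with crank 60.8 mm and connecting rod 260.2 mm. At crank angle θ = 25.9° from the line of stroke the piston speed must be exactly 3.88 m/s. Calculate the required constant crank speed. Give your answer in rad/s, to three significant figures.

For an in-line slider-crank, |v_piston| = rω|sinθ|·[1 + r cosθ/√(L² − r² sin²θ)].
With r = 0.0608 m, L = 0.2602 m, θ = 25.9°: the bracketed kinematic factor |dx/dθ| = 0.032169 m.
ω = v/|dx/dθ| = 3.88/0.032169 = 120.61 rad/s.

121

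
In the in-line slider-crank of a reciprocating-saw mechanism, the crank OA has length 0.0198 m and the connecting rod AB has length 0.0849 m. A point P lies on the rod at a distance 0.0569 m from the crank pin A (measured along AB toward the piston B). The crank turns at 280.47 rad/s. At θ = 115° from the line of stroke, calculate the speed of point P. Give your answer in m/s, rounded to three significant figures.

4.76

ω = 280.5 rad/s.  Crank-pin speed |V_A| = rω = 5.5533 m/s, perpendicular to OA.
Rod angle: sinφ = −(r/L) sinθ ⇒ φ = -12.202°; ω_rod = −rω cosθ/√(L²−r²sin²θ) = +28.282 rad/s.
V_P = V_A + ω_rod × AP, with AP = 0.0569 m along the rod.
Components: V_Px = −rω sinθ − a·ω_rod·sinφ = -4.6929 m/s;  V_Py = rω cosθ + a·ω_rod·cosφ = -0.77402 m/s.
|V_P| = √(V_Px² + V_Py²) = 4.7563 m/s.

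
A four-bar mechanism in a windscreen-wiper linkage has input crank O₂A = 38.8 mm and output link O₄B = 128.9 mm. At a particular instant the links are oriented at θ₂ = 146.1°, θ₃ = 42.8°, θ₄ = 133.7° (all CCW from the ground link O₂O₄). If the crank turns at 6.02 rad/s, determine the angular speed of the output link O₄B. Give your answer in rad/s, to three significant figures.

1.76

ω₂ = 6.02 rad/s
Differentiating the loop-closure r₂e^{iθ₂}+r₃e^{iθ₃}=r₁+r₄e^{iθ₄} gives r₂ω₂e^{iθ₂}+r₃ω₃e^{iθ₃}=r₄ω₄e^{iθ₄}.
Eliminating the other unknown: ω₄ = r₂ω₂ sin(θ₂−θ₃) / [r₄ sin(θ₄−θ₃)].
Numerator sine = +0.97318; denominator sine = +0.99988.
Result = 0.0388·6.02·(+0.97318) / (0.1289·(+0.99988)) = +1.7637 rad/s; magnitude 1.7637 rad/s.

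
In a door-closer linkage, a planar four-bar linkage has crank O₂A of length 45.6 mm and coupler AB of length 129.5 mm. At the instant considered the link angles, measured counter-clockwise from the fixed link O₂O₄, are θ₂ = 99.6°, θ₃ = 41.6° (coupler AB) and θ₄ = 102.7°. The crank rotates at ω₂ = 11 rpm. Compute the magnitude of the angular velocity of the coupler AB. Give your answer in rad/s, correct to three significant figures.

0.0251

ω₂ = 1.152 rad/s (from 11 rpm).
Differentiating the loop-closure r₂e^{iθ₂}+r₃e^{iθ₃}=r₁+r₄e^{iθ₄} gives r₂ω₂e^{iθ₂}+r₃ω₃e^{iθ₃}=r₄ω₄e^{iθ₄}.
Eliminating the other unknown: ω₃ = r₂ω₂ sin(θ₄−θ₂) / [r₃ sin(θ₃−θ₄)].
Numerator sine = +0.05408; denominator sine = -0.87546.
Result = 0.0456·1.152·(+0.05408) / (0.1295·(-0.87546)) = -0.025056 rad/s; magnitude 0.025056 rad/s.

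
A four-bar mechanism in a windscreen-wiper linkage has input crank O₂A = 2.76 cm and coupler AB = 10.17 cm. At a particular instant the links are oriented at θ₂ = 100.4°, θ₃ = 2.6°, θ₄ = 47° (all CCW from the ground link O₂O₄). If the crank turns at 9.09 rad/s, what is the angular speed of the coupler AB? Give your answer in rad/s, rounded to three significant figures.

2.83

ω₂ = 9.09 rad/s
Differentiating the loop-closure r₂e^{iθ₂}+r₃e^{iθ₃}=r₁+r₄e^{iθ₄} gives r₂ω₂e^{iθ₂}+r₃ω₃e^{iθ₃}=r₄ω₄e^{iθ₄}.
Eliminating the other unknown: ω₃ = r₂ω₂ sin(θ₄−θ₂) / [r₃ sin(θ₃−θ₄)].
Numerator sine = -0.80282; denominator sine = -0.69966.
Result = 0.0276·9.09·(-0.80282) / (0.1017·(-0.69966)) = +2.8306 rad/s; magnitude 2.8306 rad/s.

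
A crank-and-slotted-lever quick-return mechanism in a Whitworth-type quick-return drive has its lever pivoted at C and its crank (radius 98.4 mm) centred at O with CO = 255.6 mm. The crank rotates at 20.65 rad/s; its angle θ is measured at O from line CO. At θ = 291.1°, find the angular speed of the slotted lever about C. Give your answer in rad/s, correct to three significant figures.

4.15

ω = 20.65 rad/s
Crank pin A relative to C: A = (d + r cosθ, r sinθ); lever angle φ = atan2(r sinθ, d + r cosθ).
Differentiating tanφ: φ̇ = rω(d cosθ + r)/(d² + r² + 2dr cosθ).
d² + r² + 2dr cosθ = |CA|² = 0.0931225 m²;  d cosθ + r = +0.19042 m.
|ω_lever| = |0.0984·20.65·+0.19042| / 0.0931225 = 4.1549 rad/s.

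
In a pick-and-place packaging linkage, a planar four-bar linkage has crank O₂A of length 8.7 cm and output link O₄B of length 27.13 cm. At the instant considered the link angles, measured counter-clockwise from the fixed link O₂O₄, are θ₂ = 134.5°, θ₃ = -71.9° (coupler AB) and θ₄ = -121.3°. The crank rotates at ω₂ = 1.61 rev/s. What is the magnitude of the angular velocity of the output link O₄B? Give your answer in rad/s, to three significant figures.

ω₂ = 10.12 rad/s (from 1.61 rev/s).
Differentiating the loop-closure r₂e^{iθ₂}+r₃e^{iθ₃}=r₁+r₄e^{iθ₄} gives r₂ω₂e^{iθ₂}+r₃ω₃e^{iθ₃}=r₄ω₄e^{iθ₄}.
Eliminating the other unknown: ω₄ = r₂ω₂ sin(θ₂−θ₃) / [r₄ sin(θ₄−θ₃)].
Numerator sine = -0.44464; denominator sine = -0.75927.
Result = 0.087·10.12·(-0.44464) / (0.2713·(-0.75927)) = +1.8997 rad/s; magnitude 1.8997 rad/s.

1.90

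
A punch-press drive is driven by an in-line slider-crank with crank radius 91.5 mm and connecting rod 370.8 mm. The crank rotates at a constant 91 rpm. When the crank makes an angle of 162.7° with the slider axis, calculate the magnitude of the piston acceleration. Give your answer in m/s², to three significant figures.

ω = 2π·91/60 = 9.529 rad/s
x(θ) = r cosθ + √(L² − r² sin²θ); with ω constant, a = ω²·d²x/dθ².
d²x/dθ² = −r cosθ − r²(cos2θ)/√u − r⁴ sin²2θ/(4u^{3/2}),  u = L² − r² sin²θ = 0.136752 m².
Substituting r = 0.0915 m, L = 0.3708 m, θ = 162.7°: d²x/dθ² = +0.068613 m.
a = ω²·d²x/dθ² = (9.529)²·(+0.068613) = +6.2309 m/s²;  |a| = 6.2309 m/s².

6.23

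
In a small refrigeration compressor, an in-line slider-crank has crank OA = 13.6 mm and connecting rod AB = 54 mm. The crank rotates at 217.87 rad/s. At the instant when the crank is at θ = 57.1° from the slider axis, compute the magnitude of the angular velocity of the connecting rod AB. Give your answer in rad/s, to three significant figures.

30.5

ω = 217.9 rad/s
The rod makes angle φ with the slider axis where L sinφ = r sinθ; differentiating, L cosφ·φ̇ = r ω cosθ.
L cosφ = √(L² − r² sin²θ) = 0.052779 m.
|ω_rod| = r ω |cosθ| / √(L² − r² sin²θ) = 0.0136·217.9·0.54317/0.052779 = 30.494 rad/s.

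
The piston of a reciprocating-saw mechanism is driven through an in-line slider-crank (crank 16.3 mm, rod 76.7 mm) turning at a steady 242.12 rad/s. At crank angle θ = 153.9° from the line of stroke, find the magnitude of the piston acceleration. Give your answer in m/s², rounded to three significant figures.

ω = 242.1 rad/s
x(θ) = r cosθ + √(L² − r² sin²θ); with ω constant, a = ω²·d²x/dθ².
d²x/dθ² = −r cosθ − r²(cos2θ)/√u − r⁴ sin²2θ/(4u^{3/2}),  u = L² − r² sin²θ = 0.00583147 m².
Substituting r = 0.0163 m, L = 0.0767 m, θ = 153.9°: d²x/dθ² = +0.012481 m.
a = ω²·d²x/dθ² = (242.1)²·(+0.012481) = +731.64 m/s²;  |a| = 731.64 m/s².

732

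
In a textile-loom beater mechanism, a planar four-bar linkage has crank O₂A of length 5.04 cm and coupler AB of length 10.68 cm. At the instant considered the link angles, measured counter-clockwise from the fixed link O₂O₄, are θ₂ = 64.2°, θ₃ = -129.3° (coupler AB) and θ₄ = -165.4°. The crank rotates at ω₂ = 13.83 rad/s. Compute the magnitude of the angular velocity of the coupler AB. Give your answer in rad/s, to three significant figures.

8.44

ω₂ = 13.83 rad/s
Differentiating the loop-closure r₂e^{iθ₂}+r₃e^{iθ₃}=r₁+r₄e^{iθ₄} gives r₂ω₂e^{iθ₂}+r₃ω₃e^{iθ₃}=r₄ω₄e^{iθ₄}.
Eliminating the other unknown: ω₃ = r₂ω₂ sin(θ₄−θ₂) / [r₃ sin(θ₃−θ₄)].
Numerator sine = +0.76154; denominator sine = +0.58920.
Result = 0.0504·13.83·(+0.76154) / (0.1068·(+0.58920)) = +8.4355 rad/s; magnitude 8.4355 rad/s.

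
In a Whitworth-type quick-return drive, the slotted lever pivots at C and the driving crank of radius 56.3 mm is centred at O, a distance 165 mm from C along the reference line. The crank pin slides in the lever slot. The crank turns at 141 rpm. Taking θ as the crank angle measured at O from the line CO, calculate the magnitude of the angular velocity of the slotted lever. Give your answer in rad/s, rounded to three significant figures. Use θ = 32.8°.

3.52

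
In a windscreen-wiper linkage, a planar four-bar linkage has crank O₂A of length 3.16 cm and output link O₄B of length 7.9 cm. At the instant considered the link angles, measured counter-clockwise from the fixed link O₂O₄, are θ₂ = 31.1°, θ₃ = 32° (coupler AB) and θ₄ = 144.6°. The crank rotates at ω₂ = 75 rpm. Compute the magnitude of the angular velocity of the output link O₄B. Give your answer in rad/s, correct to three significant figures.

ω₂ = 7.854 rad/s (from 75 rpm).
Differentiating the loop-closure r₂e^{iθ₂}+r₃e^{iθ₃}=r₁+r₄e^{iθ₄} gives r₂ω₂e^{iθ₂}+r₃ω₃e^{iθ₃}=r₄ω₄e^{iθ₄}.
Eliminating the other unknown: ω₄ = r₂ω₂ sin(θ₂−θ₃) / [r₄ sin(θ₄−θ₃)].
Numerator sine = -0.01571; denominator sine = +0.92321.
Result = 0.0316·7.854·(-0.01571) / (0.079·(+0.92321)) = -0.05345 rad/s; magnitude 0.05345 rad/s.

0.0535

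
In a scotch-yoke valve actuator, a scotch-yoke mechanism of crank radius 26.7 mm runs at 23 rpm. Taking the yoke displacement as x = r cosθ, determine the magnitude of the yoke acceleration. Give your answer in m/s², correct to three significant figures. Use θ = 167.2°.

ω = 2.409 rad/s (from 23 rpm).
x = r cosθ ⇒ ẍ = −rω² cosθ (ω constant).
|a| = rω²|cosθ| = 0.0267·(2.409)²·|cos 167.2°| = 0.15104 m/s².

0.151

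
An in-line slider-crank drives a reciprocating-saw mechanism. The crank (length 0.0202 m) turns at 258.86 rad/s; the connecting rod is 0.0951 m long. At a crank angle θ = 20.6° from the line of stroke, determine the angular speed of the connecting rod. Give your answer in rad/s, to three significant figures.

ω = 258.9 rad/s
The rod makes angle φ with the slider axis where L sinφ = r sinθ; differentiating, L cosφ·φ̇ = r ω cosθ.
L cosφ = √(L² − r² sin²θ) = 0.094834 m.
|ω_rod| = r ω |cosθ| / √(L² − r² sin²θ) = 0.0202·258.9·0.93606/0.094834 = 51.613 rad/s.

51.6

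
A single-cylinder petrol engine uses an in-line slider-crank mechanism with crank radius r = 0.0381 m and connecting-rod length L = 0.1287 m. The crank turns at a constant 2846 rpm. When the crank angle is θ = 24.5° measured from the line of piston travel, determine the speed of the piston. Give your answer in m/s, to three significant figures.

5.99

ω = 2π·2846/60 = 298 rad/s
For an in-line slider-crank, x = r cosθ + √(L² − r² sin²θ), so v = −rω sinθ·[1 + r cosθ/√(L² − r² sin²θ)].
With r = 0.0381 m, L = 0.1287 m, θ = 24.5°: √(L² − r² sin²θ) = 0.12773 m.
v = −0.0381·298·0.41469·[1 + 0.0381·0.90996/0.12773] = -5.987 m/s.
|v| = 5.987 m/s.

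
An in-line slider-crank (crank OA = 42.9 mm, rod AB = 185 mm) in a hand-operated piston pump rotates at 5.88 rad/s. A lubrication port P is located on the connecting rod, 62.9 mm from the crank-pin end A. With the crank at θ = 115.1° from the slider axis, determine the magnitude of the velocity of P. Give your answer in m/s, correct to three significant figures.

0.232

ω = 5.88 rad/s.  Crank-pin speed |V_A| = rω = 0.25225 m/s, perpendicular to OA.
Rod angle: sinφ = −(r/L) sinθ ⇒ φ = -12.122°; ω_rod = −rω cosθ/√(L²−r²sin²θ) = +0.5916 rad/s.
V_P = V_A + ω_rod × AP, with AP = 0.0629 m along the rod.
Components: V_Px = −rω sinθ − a·ω_rod·sinφ = -0.22062 m/s;  V_Py = rω cosθ + a·ω_rod·cosφ = -0.070623 m/s.
|V_P| = √(V_Px² + V_Py²) = 0.23165 m/s.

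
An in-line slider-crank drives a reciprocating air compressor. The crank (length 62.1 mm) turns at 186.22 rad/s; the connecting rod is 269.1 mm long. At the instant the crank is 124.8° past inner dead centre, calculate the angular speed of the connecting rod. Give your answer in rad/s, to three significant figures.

25.0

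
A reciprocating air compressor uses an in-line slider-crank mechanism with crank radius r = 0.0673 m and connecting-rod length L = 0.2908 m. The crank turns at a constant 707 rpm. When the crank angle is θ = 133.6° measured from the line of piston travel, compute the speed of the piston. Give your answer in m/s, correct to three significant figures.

3.02

ω = 2π·707/60 = 74.04 rad/s
For an in-line slider-crank, x = r cosθ + √(L² − r² sin²θ), so v = −rω sinθ·[1 + r cosθ/√(L² − r² sin²θ)].
With r = 0.0673 m, L = 0.2908 m, θ = 133.6°: √(L² − r² sin²θ) = 0.28669 m.
v = −0.0673·74.04·0.72417·[1 + 0.0673·-0.68962/0.28669] = -3.0242 m/s.
|v| = 3.0242 m/s.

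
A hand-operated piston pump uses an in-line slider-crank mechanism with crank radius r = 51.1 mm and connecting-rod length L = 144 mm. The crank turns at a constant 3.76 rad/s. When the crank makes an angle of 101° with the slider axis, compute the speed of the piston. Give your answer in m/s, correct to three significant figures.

0.175

ω = 3.76 rad/s
For an in-line slider-crank, x = r cosθ + √(L² − r² sin²θ), so v = −rω sinθ·[1 + r cosθ/√(L² − r² sin²θ)].
With r = 0.0511 m, L = 0.144 m, θ = 101°: √(L² − r² sin²θ) = 0.13498 m.
v = −0.0511·3.76·0.98163·[1 + 0.0511·-0.19081/0.13498] = -0.17498 m/s.
|v| = 0.17498 m/s.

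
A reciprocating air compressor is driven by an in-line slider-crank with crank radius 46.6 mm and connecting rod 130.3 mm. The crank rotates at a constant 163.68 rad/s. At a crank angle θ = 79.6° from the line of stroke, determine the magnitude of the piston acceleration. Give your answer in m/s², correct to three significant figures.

ω = 163.7 rad/s
x(θ) = r cosθ + √(L² − r² sin²θ); with ω constant, a = ω²·d²x/dθ².
d²x/dθ² = −r cosθ − r²(cos2θ)/√u − r⁴ sin²2θ/(4u^{3/2}),  u = L² − r² sin²θ = 0.0148773 m².
Substituting r = 0.0466 m, L = 0.1303 m, θ = 79.6°: d²x/dθ² = +0.0081492 m.
a = ω²·d²x/dθ² = (163.7)²·(+0.0081492) = +218.33 m/s²;  |a| = 218.33 m/s².

218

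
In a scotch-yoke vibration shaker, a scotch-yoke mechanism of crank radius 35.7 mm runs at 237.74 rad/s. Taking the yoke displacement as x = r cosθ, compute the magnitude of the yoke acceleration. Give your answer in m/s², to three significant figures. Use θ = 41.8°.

ω = 237.7 rad/s
x = r cosθ ⇒ ẍ = −rω² cosθ (ω constant).
|a| = rω²|cosθ| = 0.0357·(237.7)²·|cos 41.8°| = 1504.2 m/s².

1500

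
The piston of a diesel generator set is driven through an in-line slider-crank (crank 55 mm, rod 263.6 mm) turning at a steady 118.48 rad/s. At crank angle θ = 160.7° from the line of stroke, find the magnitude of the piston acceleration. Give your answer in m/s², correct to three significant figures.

602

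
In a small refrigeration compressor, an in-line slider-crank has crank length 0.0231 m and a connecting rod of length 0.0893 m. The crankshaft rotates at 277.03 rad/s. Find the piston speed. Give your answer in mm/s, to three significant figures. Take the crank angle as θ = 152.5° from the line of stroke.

2270

ω = 277 rad/s
For an in-line slider-crank, x = r cosθ + √(L² − r² sin²θ), so v = −rω sinθ·[1 + r cosθ/√(L² − r² sin²θ)].
With r = 0.0231 m, L = 0.0893 m, θ = 152.5°: √(L² − r² sin²θ) = 0.088661 m.
v = −0.0231·277·0.46175·[1 + 0.0231·-0.88701/0.088661] = -2.272 m/s.
|v| = 2.272 m/s = 2272 mm/s.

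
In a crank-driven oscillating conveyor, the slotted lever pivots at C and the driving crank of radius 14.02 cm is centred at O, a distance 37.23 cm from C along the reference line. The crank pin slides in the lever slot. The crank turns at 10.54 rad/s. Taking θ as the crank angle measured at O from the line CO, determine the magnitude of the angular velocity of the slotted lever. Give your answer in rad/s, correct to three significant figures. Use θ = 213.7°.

3.51

ω = 10.54 rad/s
Crank pin A relative to C: A = (d + r cosθ, r sinθ); lever angle φ = atan2(r sinθ, d + r cosθ).
Differentiating tanφ: φ̇ = rω(d cosθ + r)/(d² + r² + 2dr cosθ).
d² + r² + 2dr cosθ = |CA|² = 0.0714132 m²;  d cosθ + r = -0.16954 m.
|ω_lever| = |0.1402·10.54·-0.16954| / 0.0714132 = 3.5081 rad/s.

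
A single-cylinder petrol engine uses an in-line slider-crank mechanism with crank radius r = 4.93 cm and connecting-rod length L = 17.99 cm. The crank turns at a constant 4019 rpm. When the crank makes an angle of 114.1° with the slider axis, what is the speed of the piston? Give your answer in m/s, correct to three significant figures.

16.8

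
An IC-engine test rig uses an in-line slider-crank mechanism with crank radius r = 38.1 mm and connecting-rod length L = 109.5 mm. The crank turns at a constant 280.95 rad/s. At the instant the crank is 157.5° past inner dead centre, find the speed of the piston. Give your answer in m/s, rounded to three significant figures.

2.77

ω = 280.9 rad/s
For an in-line slider-crank, x = r cosθ + √(L² − r² sin²θ), so v = −rω sinθ·[1 + r cosθ/√(L² − r² sin²θ)].
With r = 0.0381 m, L = 0.1095 m, θ = 157.5°: √(L² − r² sin²θ) = 0.10852 m.
v = −0.0381·280.9·0.38268·[1 + 0.0381·-0.92388/0.10852] = -2.7677 m/s.
|v| = 2.7677 m/s.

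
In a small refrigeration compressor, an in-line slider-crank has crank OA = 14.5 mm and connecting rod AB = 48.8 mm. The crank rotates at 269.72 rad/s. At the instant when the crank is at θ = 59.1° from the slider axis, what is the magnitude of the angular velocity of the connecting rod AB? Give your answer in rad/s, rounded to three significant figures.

42.6

ω = 269.7 rad/s
The rod makes angle φ with the slider axis where L sinφ = r sinθ; differentiating, L cosφ·φ̇ = r ω cosθ.
L cosφ = √(L² − r² sin²θ) = 0.047187 m.
|ω_rod| = r ω |cosθ| / √(L² − r² sin²θ) = 0.0145·269.7·0.51354/0.047187 = 42.563 rad/s.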